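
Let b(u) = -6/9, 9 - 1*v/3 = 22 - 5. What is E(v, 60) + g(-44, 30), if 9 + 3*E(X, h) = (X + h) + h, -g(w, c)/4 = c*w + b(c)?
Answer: 15935/3 ≈ 5311.7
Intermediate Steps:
v = -24 (v = 27 - 3*(22 - 5) = 27 - 3*17 = 27 - 51 = -24)
b(u) = -⅔ (b(u) = -6*⅑ = -⅔)
g(w, c) = 8/3 - 4*c*w (g(w, c) = -4*(c*w - ⅔) = -4*(-⅔ + c*w) = 8/3 - 4*c*w)
E(X, h) = -3 + X/3 + 2*h/3 (E(X, h) = -3 + ((X + h) + h)/3 = -3 + (X + 2*h)/3 = -3 + (X/3 + 2*h/3) = -3 + X/3 + 2*h/3)
E(v, 60) + g(-44, 30) = (-3 + (⅓)*(-24) + (⅔)*60) + (8/3 - 4*30*(-44)) = (-3 - 8 + 40) + (8/3 + 5280) = 29 + 15848/3 = 15935/3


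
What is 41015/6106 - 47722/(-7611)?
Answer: 14036179/1080762 ≈ 12.987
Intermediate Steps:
41015/6106 - 47722/(-7611) = 41015*(1/6106) - 47722*(-1/7611) = 41015/6106 + 47722/7611 = 14036179/1080762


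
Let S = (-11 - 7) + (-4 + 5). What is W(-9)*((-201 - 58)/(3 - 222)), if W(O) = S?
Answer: -4403/219 ≈ -20.105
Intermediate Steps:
S = -17 (S = -18 + 1 = -17)
W(O) = -17
W(-9)*((-201 - 58)/(3 - 222)) = -17*(-201 - 58)/(3 - 222) = -(-4403)/(-219) = -(-4403)*(-1)/219 = -17*259/219 = -4403/219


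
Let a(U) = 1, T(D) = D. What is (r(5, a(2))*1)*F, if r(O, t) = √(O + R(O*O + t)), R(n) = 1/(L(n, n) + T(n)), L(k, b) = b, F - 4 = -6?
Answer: -3*√377/13 ≈ -4.4807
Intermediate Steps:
F = -2 (F = 4 - 6 = -2)
R(n) = 1/(2*n) (R(n) = 1/(n + n) = 1/(2*n))
r(O, t) = √(O + 1/(2*(t + O²))) (r(O, t) = √(O + 1/(2*(O*O + t))) = √(O + 1/(2*(O² + t))) = √(O + 1/(2*(t + O²))))
(r(5, a(2))*1)*F = ((√2*√(1/(1 + 5²) + 2*5)/2)*1)*(-2) = ((√2*√(1/(1 + 25) + 10)/2)*1)*(-2) = ((√2*√(1/26 + 10)/2)*1)*(-2) = ((√2*√(261/26)/2)*1)*(-2) = ((√2*(3*√754/26)/2)*1)*(-2) = ((3*√377/26)*1)*(-2) = (3*√377/26)*(-2) = -3*√377/13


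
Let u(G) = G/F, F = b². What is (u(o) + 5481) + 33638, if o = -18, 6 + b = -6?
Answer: 312951/8 ≈ 39119.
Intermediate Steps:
b = -12 (b = -6 - 6 = -12)
F = 144 (F = (-12)² = 144)
u(G) = G/144
(u(o) + 5481) + 33638 = ((1/144)*(-18) + 5481) + 33638 = (-⅛ + 5481) + 33638 = 43847/8 + 33638 = 312951/8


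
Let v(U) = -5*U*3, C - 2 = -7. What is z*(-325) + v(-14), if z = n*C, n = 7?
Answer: 11585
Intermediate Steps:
C = -5 (C = 2 - 7 = -5)
v(U) = -15*U
z = -35 (z = 7*(-5) = -35)
z*(-325) + v(-14) = -35*(-325) - 15*(-14) = 11375 + 210 = 11585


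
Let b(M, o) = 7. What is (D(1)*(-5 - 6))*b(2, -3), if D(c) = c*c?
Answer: -77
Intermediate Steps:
D(c) = c**2
(D(1)*(-5 - 6))*b(2, -3) = (1**2*(-5 - 6))*7 = (1*(-11))*7 = -11*7 = -77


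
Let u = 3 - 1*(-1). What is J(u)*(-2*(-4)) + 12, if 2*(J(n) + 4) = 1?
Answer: -16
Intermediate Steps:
u = 4 (u = 3 + 1 = 4)
J(n) = -7/2 (J(n) = -4 + (½)*1 = -4 + ½ = -7/2)
J(u)*(-2*(-4)) + 12 = -(-7)*(-4) + 12 = -7/2*8 + 12 = -28 + 12 = -16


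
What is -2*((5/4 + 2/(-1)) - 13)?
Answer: 55/2 ≈ 27.500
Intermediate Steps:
-2*((5/4 + 2/(-1)) - 13) = -2*((5*(¼) + 2*(-1)) - 13) = -2*((5/4 - 2) - 13) = -2*(-¾ - 13) = -2*(-55/4) = 55/2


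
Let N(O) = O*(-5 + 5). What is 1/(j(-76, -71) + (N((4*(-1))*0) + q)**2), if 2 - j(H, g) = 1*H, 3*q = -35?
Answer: 9/1927 ≈ 0.0046705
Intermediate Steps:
q = -35/3 (q = (1/3)*(-35) = -35/3 ≈ -11.667)
j(H, g) = 2 - H
N(O) = 0 (N(O) = O*0 = 0)
1/(j(-76, -71) + (N((4*(-1))*0) + q)**2) = 1/((2 - 1*(-76)) + (0 - 35/3)**2) = 1/((2 + 76) + (-35/3)**2) = 1/(78 + 1225/9) = 1/(1927/9) = 9/1927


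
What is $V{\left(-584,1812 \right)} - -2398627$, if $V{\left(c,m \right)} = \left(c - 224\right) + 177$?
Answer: $2397996$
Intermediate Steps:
$V{\left(c,m \right)} = -47 + c$ ($V{\left(c,m \right)} = \left(-224 + c\right) + 177 = -47 + c$)
$V{\left(-584,1812 \right)} - -2398627 = \left(-47 - 584\right) - -2398627 = -631 + 2398627 = 2397996$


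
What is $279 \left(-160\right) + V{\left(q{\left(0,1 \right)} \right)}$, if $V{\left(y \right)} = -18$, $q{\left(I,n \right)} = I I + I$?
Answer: $-44658$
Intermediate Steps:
$q{\left(I,n \right)} = I + I^{2}$ ($q{\left(I,n \right)} = I^{2} + I = I + I^{2}$)
$279 \left(-160\right) + V{\left(q{\left(0,1 \right)} \right)} = 279 \left(-160\right) - 18 = -44640 - 18 = -44658$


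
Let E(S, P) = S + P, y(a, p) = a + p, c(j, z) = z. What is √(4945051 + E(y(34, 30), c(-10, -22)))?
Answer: √4945093 ≈ 2223.8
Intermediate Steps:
E(S, P) = P + S
√(4945051 + E(y(34, 30), c(-10, -22))) = √(4945051 + (-22 + (34 + 30))) = √(4945051 + (-22 + 64)) = √(4945051 + 42) = √4945093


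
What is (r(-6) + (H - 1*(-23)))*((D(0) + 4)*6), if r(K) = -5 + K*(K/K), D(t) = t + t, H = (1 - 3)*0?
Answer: 288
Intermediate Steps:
H = 0 (H = -2*0 = 0)
D(t) = 2*t
r(K) = -5 + K (r(K) = -5 + K*1 = -5 + K)
(r(-6) + (H - 1*(-23)))*((D(0) + 4)*6) = ((-5 - 6) + (0 - 1*(-23)))*((2*0 + 4)*6) = (-11 + (0 + 23))*((0 + 4)*6) = (-11 + 23)*(4*6) = 12*24 = 288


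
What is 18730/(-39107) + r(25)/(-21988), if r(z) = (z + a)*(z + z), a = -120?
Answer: -113038495/429942358 ≈ -0.26292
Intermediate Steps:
r(z) = 2*z*(-120 + z) (r(z) = (z - 120)*(z + z) = (-120 + z)*(2*z) = 2*z*(-120 + z))
18730/(-39107) + r(25)/(-21988) = 18730/(-39107) + (2*25*(-120 + 25))/(-21988) = 18730*(-1/39107) + (2*25*(-95))*(-1/21988) = -18730/39107 - 4750*(-1/21988) = -18730/39107 + 2375/10994 = -113038495/429942358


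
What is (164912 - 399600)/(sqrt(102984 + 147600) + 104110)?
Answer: -6108341920/2709660379 + 117344*sqrt(62646)/2709660379 ≈ -2.2434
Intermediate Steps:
(164912 - 399600)/(sqrt(102984 + 147600) + 104110) = -234688/(sqrt(250584) + 104110) = -234688/(2*sqrt(62646) + 104110) = -234688/(104110 + 2*sqrt(62646))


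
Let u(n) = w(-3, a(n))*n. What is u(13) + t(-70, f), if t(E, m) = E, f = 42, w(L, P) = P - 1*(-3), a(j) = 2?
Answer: -5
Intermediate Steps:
w(L, P) = 3 + P (w(L, P) = P + 3 = 3 + P)
u(n) = 5*n (u(n) = (3 + 2)*n = 5*n)
u(13) + t(-70, f) = 5*13 - 70 = 65 - 70 = -5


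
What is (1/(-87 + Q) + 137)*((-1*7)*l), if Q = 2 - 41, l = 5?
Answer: -86305/18 ≈ -4794.7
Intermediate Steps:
Q = -39
(1/(-87 + Q) + 137)*((-1*7)*l) = (1/(-87 - 39) + 137)*(-1*7*5) = (1/(-126) + 137)*(-7*5) = (-1/126 + 137)*(-35) = (17261/126)*(-35) = -86305/18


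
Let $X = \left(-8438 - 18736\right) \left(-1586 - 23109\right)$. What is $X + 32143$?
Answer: $671094073$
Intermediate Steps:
$X = 671061930$ ($X = \left(-27174\right) \left(-24695\right) = 671061930$)
$X + 32143 = 671061930 + 32143 = 671094073$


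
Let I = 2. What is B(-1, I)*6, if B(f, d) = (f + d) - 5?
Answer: -24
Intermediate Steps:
B(f, d) = -5 + d + f (B(f, d) = (d + f) - 5 = -5 + d + f)
B(-1, I)*6 = (-5 + 2 - 1)*6 = -4*6 = -24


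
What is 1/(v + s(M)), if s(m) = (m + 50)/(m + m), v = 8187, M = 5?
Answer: 2/16385 ≈ 0.00012206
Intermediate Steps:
s(m) = (50 + m)/(2*m) (s(m) = (50 + m)/((2*m)) = (50 + m)*(1/(2*m)) = (50 + m)/(2*m))
1/(v + s(M)) = 1/(8187 + (½)*(50 + 5)/5) = 1/(8187 + (½)*(⅕)*55) = 1/(8187 + 11/2) = 1/(16385/2) = 2/16385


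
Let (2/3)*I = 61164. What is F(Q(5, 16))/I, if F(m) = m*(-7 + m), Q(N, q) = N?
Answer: -5/45873 ≈ -0.00010900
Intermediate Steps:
I = 91746 (I = (3/2)*61164 = 91746)
F(Q(5, 16))/I = (5*(-7 + 5))/91746 = (5*(-2))*(1/91746) = -10*1/91746 = -5/45873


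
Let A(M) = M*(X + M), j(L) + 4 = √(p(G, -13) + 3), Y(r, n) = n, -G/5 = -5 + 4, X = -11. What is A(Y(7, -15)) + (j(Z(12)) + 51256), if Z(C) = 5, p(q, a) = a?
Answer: 51642 + I*√10 ≈ 51642.0 + 3.1623*I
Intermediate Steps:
G = 5 (G = -5*(-5 + 4) = -5*(-1) = 5)
j(L) = -4 + I*√10 (j(L) = -4 + √(-13 + 3) = -4 + √(-10) = -4 + I*√10)
A(M) = M*(-11 + M)
A(Y(7, -15)) + (j(Z(12)) + 51256) = -15*(-11 - 15) + ((-4 + I*√10) + 51256) = -15*(-26) + (51252 + I*√10) = 390 + (51252 + I*√10) = 51642 + I*√10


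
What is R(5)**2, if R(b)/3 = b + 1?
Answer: 324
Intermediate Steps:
R(b) = 3 + 3*b (R(b) = 3*(b + 1) = 3*(1 + b) = 3 + 3*b)
R(5)**2 = (3 + 3*5)**2 = (3 + 15)**2 = 18**2 = 324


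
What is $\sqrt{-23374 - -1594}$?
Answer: $66 i \sqrt{5} \approx 147.58 i$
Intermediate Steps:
$\sqrt{-23374 - -1594} = \sqrt{-23374 + 1594} = \sqrt{-21780} = 66 i \sqrt{5}$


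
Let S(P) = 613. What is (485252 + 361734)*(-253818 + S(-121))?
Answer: -214461090130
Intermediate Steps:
(485252 + 361734)*(-253818 + S(-121)) = (485252 + 361734)*(-253818 + 613) = 846986*(-253205) = -214461090130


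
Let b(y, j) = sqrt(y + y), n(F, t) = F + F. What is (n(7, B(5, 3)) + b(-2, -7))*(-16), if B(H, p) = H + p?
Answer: -224 - 32*I ≈ -224.0 - 32.0*I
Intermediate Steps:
n(F, t) = 2*F
b(y, j) = sqrt(2)*sqrt(y) (b(y, j) = sqrt(2*y) = sqrt(2)*sqrt(y))
(n(7, B(5, 3)) + b(-2, -7))*(-16) = (2*7 + sqrt(2)*sqrt(-2))*(-16) = (14 + sqrt(2)*(I*sqrt(2)))*(-16) = (14 + 2*I)*(-16) = -224 - 32*I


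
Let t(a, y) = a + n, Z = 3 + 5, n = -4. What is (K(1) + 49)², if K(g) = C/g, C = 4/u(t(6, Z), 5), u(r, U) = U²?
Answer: 1510441/625 ≈ 2416.7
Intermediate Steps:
Z = 8
t(a, y) = -4 + a (t(a, y) = a - 4 = -4 + a)
C = 4/25 (C = 4/(5²) = 4/25 ≈ 0.16000)
K(g) = 4/(25*g)
(K(1) + 49)² = ((4/25)/1 + 49)² = ((4/25)*1 + 49)² = (4/25 + 49)² = (1229/25)² = 1510441/625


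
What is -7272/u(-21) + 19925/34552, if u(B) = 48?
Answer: -5214703/34552 ≈ -150.92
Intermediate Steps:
-7272/u(-21) + 19925/34552 = -7272/48 + 19925/34552 = -7272*1/48 + 19925*(1/34552) = -303/2 + 19925/34552 = -5214703/34552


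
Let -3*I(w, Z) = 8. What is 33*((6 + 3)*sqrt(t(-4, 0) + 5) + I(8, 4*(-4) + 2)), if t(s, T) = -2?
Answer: -88 + 297*sqrt(3) ≈ 426.42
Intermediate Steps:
I(w, Z) = -8/3 (I(w, Z) = -1/3*8 = -8/3)
33*((6 + 3)*sqrt(t(-4, 0) + 5) + I(8, 4*(-4) + 2)) = 33*((6 + 3)*sqrt(-2 + 5) - 8/3) = 33*(9*sqrt(3) - 8/3) = 33*(-8/3 + 9*sqrt(3)) = -88 + 297*sqrt(3)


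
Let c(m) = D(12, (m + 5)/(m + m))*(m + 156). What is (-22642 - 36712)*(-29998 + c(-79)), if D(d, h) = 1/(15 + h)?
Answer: 1087705764221/611 ≈ 1.7802e+9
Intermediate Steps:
c(m) = (156 + m)/(15 + (5 + m)/(2*m)) (c(m) = (m + 156)/(15 + (m + 5)/(m + m)) = (156 + m)/(15 + (5 + m)/((2*m))) = (156 + m)/(15 + (5 + m)*(1/(2*m))) = (156 + m)/(15 + (5 + m)/(2*m)))
(-22642 - 36712)*(-29998 + c(-79)) = (-22642 - 36712)*(-29998 + 2*(-79)*(156 - 79)/(5 + 31*(-79))) = -59354*(-29998 + 2*(-79)*77/(5 - 2449)) = -59354*(-29998 + 2*(-79)*77/(-2444)) = -59354*(-29998 + 2*(-79)*(-1/2444)*77) = -59354*(-29998 + 6083/1222) = -59354*(-36651473/1222) = 1087705764221/611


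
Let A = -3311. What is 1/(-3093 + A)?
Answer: -1/6404 ≈ -0.00015615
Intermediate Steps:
1/(-3093 + A) = 1/(-3093 - 3311) = 1/(-6404) = -1/6404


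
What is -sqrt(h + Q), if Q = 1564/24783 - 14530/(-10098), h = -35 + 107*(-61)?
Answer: -I*sqrt(10480570240657341)/1263933 ≈ -80.997*I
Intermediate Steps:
h = -6562 (h = -35 - 6527 = -6562)
Q = 5695307/3791799 (Q = 1564*(1/24783) - 14530*(-1/10098) = 1564/24783 + 7265/5049 = 5695307/3791799 ≈ 1.5020)
-sqrt(h + Q) = -sqrt(-6562 + 5695307/3791799) = -sqrt(-24876089731/3791799) = -I*sqrt(10480570240657341)/1263933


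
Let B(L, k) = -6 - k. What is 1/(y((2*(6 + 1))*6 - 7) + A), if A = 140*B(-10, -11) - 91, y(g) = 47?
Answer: 1/656 ≈ 0.0015244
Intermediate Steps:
A = 609 (A = 140*(-6 - 1*(-11)) - 91 = 140*(-6 + 11) - 91 = 140*5 - 91 = 700 - 91 = 609)
1/(y((2*(6 + 1))*6 - 7) + A) = 1/(47 + 609) = 1/656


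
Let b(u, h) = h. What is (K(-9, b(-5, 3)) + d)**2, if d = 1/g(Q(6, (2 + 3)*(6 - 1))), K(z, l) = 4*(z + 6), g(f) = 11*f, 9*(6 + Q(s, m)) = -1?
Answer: 52838361/366025 ≈ 144.36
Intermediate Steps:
Q(s, m) = -55/9 (Q(s, m) = -6 + (1/9)*(-1) = -6 - 1/9 = -55/9)
K(z, l) = 24 + 4*z (K(z, l) = 4*(6 + z) = 24 + 4*z)
d = -9/605 (d = 1/(11*(-55/9)) = 1/(-605/9) = -9/605 ≈ -0.014876)
(K(-9, b(-5, 3)) + d)**2 = ((24 + 4*(-9)) - 9/605)**2 = ((24 - 36) - 9/605)**2 = (-12 - 9/605)**2 = (-7269/605)**2 = 52838361/366025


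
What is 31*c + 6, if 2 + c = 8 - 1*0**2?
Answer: 192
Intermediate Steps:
c = 6 (c = -2 + (8 - 1*0**2) = -2 + (8 - 1*0) = -2 + (8 + 0) = -2 + 8 = 6)
31*c + 6 = 31*6 + 6 = 186 + 6 = 192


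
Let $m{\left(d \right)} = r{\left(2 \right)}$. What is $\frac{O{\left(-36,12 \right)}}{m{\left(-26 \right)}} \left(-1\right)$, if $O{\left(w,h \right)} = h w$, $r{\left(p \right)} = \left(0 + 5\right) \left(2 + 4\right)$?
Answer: $\frac{72}{5} \approx 14.4$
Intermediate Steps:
$r{\left(p \right)} = 30$ ($r{\left(p \right)} = 5 \cdot 6 = 30$)
$m{\left(d \right)} = 30$
$\frac{O{\left(-36,12 \right)}}{m{\left(-26 \right)}} \left(-1\right) = \frac{12 \left(-36\right)}{30} \left(-1\right) = \left(-432\right) \frac{1}{30} \left(-1\right) = \left(- \frac{72}{5}\right) \left(-1\right) = \frac{72}{5}$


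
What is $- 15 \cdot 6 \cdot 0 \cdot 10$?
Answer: $0$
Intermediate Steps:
$- 15 \cdot 6 \cdot 0 \cdot 10 = \left(-15\right) 0 \cdot 10 = 0 \cdot 10 = 0$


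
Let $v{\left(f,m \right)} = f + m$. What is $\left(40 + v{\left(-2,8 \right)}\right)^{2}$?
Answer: $2116$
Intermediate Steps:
$\left(40 + v{\left(-2,8 \right)}\right)^{2} = \left(40 + \left(-2 + 8\right)\right)^{2} = \left(40 + 6\right)^{2} = 46^{2} = 2116$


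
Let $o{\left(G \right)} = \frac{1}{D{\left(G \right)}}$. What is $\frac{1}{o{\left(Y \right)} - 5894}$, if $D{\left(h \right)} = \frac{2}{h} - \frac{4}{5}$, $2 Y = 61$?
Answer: $- \frac{224}{1320561} \approx -0.00016962$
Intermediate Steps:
$Y = \frac{61}{2}$ ($Y = \frac{1}{2} \cdot 61 = \frac{61}{2} \approx 30.5$)
$D{\left(h \right)} = - \frac{4}{5} + \frac{2}{h}$ ($D{\left(h \right)} = \frac{2}{h} - \frac{4}{5} = - \frac{4}{5} + \frac{2}{h}$)
$o{\left(G \right)} = \frac{1}{- \frac{4}{5} + \frac{2}{G}}$
$\frac{1}{o{\left(Y \right)} - 5894} = \frac{1}{\left(-5\right) \frac{61}{2} \frac{1}{-10 + 4 \cdot \frac{61}{2}} - 5894} = \frac{1}{\left(-5\right) \frac{61}{2} \frac{1}{-10 + 122} - 5894} = \frac{1}{\left(-5\right) \frac{61}{2} \cdot \frac{1}{112} - 5894} = \frac{1}{- \frac{305}{224} - 5894} = \frac{1}{- \frac{1320561}{224}} = - \frac{224}{1320561}$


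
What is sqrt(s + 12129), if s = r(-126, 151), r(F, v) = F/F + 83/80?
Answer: sqrt(4852415)/20 ≈ 110.14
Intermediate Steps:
r(F, v) = 163/80 (r(F, v) = 1 + 83*(1/80) = 1 + 83/80 = 163/80)
s = 163/80 ≈ 2.0375
sqrt(s + 12129) = sqrt(163/80 + 12129) = sqrt(970483/80) = sqrt(4852415)/20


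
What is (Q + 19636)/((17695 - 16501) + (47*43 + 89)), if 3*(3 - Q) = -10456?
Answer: 69373/9912 ≈ 6.9989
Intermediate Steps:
Q = 10465/3 (Q = 3 - 1/3*(-10456) = 3 + 10456/3 = 10465/3 ≈ 3488.3)
(Q + 19636)/((17695 - 16501) + (47*43 + 89)) = (10465/3 + 19636)/((17695 - 16501) + (47*43 + 89)) = 69373/(3*(1194 + (2021 + 89))) = 69373/(3*(1194 + 2110)) = (69373/3)/3304 = (69373/3)*(1/3304) = 69373/9912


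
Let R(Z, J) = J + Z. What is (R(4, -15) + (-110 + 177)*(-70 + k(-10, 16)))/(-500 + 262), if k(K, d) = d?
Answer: 3629/238 ≈ 15.248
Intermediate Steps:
(R(4, -15) + (-110 + 177)*(-70 + k(-10, 16)))/(-500 + 262) = ((-15 + 4) + (-110 + 177)*(-70 + 16))/(-500 + 262) = (-11 + 67*(-54))/(-238) = (-11 - 3618)*(-1/238) = -3629*(-1/238) = 3629/238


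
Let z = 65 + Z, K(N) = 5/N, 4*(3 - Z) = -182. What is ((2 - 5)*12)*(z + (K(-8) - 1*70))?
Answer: -3087/2 ≈ -1543.5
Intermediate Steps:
Z = 97/2 (Z = 3 - 1/4*(-182) = 3 + 91/2 = 97/2 ≈ 48.500)
z = 227/2 (z = 65 + 97/2 = 227/2 ≈ 113.50)
((2 - 5)*12)*(z + (K(-8) - 1*70)) = ((2 - 5)*12)*(227/2 + (5/(-8) - 1*70)) = (-3*12)*(227/2 + (5*(-1/8) - 70)) = -36*(227/2 + (-5/8 - 70)) = -36*(227/2 - 565/8) = -36*343/8 = -3087/2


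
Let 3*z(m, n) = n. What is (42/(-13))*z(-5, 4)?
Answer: -56/13 ≈ -4.3077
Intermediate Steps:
z(m, n) = n/3
(42/(-13))*z(-5, 4) = (42/(-13))*((⅓)*4) = -1/13*42*(4/3) = -42/13*4/3 = -56/13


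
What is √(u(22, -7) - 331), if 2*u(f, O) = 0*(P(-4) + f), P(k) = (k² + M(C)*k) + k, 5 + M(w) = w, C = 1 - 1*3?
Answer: I*√331 ≈ 18.193*I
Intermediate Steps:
C = -2 (C = 1 - 3 = -2)
M(w) = -5 + w
P(k) = k² - 6*k (P(k) = (k² + (-5 - 2)*k) + k = (k² - 7*k) + k = k² - 6*k)
u(f, O) = 0 (u(f, O) = (0*(-4*(-6 - 4) + f))/2 = (0*(-4*(-10) + f))/2 = (0*(40 + f))/2 = (½)*0 = 0)
√(u(22, -7) - 331) = √(0 - 331) = √(-331) = I*√331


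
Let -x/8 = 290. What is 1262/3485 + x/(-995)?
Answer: 1868178/693515 ≈ 2.6938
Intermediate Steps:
x = -2320 (x = -8*290 = -2320)
1262/3485 + x/(-995) = 1262/3485 - 2320/(-995) = 1262*(1/3485) - 2320*(-1/995) = 1262/3485 + 464/199 = 1868178/693515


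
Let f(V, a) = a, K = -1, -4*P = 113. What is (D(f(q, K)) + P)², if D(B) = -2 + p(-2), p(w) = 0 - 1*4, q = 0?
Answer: 18769/16 ≈ 1173.1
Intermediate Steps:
P = -113/4 (P = -¼*113 = -113/4 ≈ -28.250)
p(w) = -4 (p(w) = 0 - 4 = -4)
D(B) = -6 (D(B) = -2 - 4 = -6)
(D(f(q, K)) + P)² = (-6 - 113/4)² = (-137/4)² = 18769/16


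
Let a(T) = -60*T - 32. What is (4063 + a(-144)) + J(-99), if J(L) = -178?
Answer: 12493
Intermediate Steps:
a(T) = -32 - 60*T
(4063 + a(-144)) + J(-99) = (4063 + (-32 - 60*(-144))) - 178 = (4063 + (-32 + 8640)) - 178 = (4063 + 8608) - 178 = 12671 - 178 = 12493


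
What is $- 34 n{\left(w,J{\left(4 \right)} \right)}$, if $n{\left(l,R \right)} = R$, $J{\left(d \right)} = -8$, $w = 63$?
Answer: $272$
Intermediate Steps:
$- 34 n{\left(w,J{\left(4 \right)} \right)} = \left(-34\right) \left(-8\right) = 272$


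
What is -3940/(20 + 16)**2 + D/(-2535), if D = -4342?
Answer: -27953/21060 ≈ -1.3273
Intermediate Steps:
-3940/(20 + 16)**2 + D/(-2535) = -3940/(20 + 16)**2 - 4342/(-2535) = -3940/(36**2) - 4342*(-1/2535) = -3940/1296 + 334/195 = -3940*1/1296 + 334/195 = -985/324 + 334/195 = -27953/21060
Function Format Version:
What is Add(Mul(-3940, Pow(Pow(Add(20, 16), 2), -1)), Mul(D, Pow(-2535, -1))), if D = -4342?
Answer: Rational(-27953, 21060) ≈ -1.3273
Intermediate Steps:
Add(Mul(-3940, Pow(Pow(Add(20, 16), 2), -1)), Mul(D, Pow(-2535, -1))) = Add(Mul(-3940, Pow(Pow(Add(20, 16), 2), -1)), Mul(-4342, Pow(-2535, -1))) = Add(Mul(-3940, Pow(Pow(36, 2), -1)), Mul(-4342, Rational(-1, 2535))) = Add(Mul(-3940, Pow(1296, -1)), Rational(334, 195)) = Add(Mul(-3940, Rational(1, 1296)), Rational(334, 195)) = Add(Rational(-985, 324), Rational(334, 195)) = Rational(-27953, 21060)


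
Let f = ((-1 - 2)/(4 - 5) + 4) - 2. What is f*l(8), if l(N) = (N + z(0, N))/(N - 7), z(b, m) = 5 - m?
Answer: 25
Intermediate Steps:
l(N) = 5/(-7 + N) (l(N) = (N + (5 - N))/(N - 7) = 5/(-7 + N))
f = 5 (f = (-3/(-1) + 4) - 2 = (-3*(-1) + 4) - 2 = (3 + 4) - 2 = 7 - 2 = 5)
f*l(8) = 5*(5/(-7 + 8)) = 5*(5/1) = 5*(5*1) = 5*5 = 25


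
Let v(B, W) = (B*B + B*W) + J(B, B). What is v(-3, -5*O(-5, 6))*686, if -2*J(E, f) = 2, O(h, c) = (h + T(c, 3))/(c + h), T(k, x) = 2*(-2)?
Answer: -87122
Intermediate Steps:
T(k, x) = -4
O(h, c) = (-4 + h)/(c + h) (O(h, c) = (h - 4)/(c + h) = (-4 + h)/(c + h))
J(E, f) = -1 (J(E, f) = -1/2*2 = -1)
v(B, W) = -1 + B**2 + B*W (v(B, W) = (B*B + B*W) - 1 = (B**2 + B*W) - 1 = -1 + B**2 + B*W)
v(-3, -5*O(-5, 6))*686 = (-1 + (-3)**2 - (-15)*(-4 - 5)/(6 - 5))*686 = (-1 + 9 - (-15)*-9/1)*686 = (-1 + 9 - (-15)*1*(-9))*686 = (-1 + 9 - (-15)*(-9))*686 = (-1 + 9 - 3*45)*686 = (-1 + 9 - 135)*686 = -127*686 = -87122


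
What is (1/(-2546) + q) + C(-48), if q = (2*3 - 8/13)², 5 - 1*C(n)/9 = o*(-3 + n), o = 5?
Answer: 1019316391/430274 ≈ 2369.0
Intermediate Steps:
C(n) = 180 - 45*n (C(n) = 45 - 45*(-3 + n) = 45 - 9*(-15 + 5*n) = 45 + (135 - 45*n) = 180 - 45*n)
q = 4900/169 (q = (6 - 8*1/13)² = (6 - 8/13)² = (70/13)² = 4900/169 ≈ 28.994)
(1/(-2546) + q) + C(-48) = (1/(-2546) + 4900/169) + (180 - 45*(-48)) = (-1/2546 + 4900/169) + (180 + 2160) = 12475231/430274 + 2340 = 1019316391/430274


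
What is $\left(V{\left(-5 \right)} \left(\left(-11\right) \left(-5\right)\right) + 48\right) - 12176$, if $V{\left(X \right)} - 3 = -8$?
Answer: $-12403$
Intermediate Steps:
$V{\left(X \right)} = -5$ ($V{\left(X \right)} = 3 - 8 = -5$)
$\left(V{\left(-5 \right)} \left(\left(-11\right) \left(-5\right)\right) + 48\right) - 12176 = \left(- 5 \left(\left(-11\right) \left(-5\right)\right) + 48\right) - 12176 = \left(\left(-5\right) 55 + 48\right) - 12176 = \left(-275 + 48\right) - 12176 = -227 - 12176 = -12403$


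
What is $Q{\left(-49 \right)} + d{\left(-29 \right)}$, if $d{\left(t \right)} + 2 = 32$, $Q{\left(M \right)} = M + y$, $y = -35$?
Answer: $-54$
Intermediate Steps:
$Q{\left(M \right)} = -35 + M$ ($Q{\left(M \right)} = M - 35 = -35 + M$)
$d{\left(t \right)} = 30$ ($d{\left(t \right)} = -2 + 32 = 30$)
$Q{\left(-49 \right)} + d{\left(-29 \right)} = \left(-35 - 49\right) + 30 = -84 + 30 = -54$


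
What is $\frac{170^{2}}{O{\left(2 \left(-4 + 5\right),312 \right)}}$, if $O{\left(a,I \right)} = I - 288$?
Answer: $\frac{7225}{6} \approx 1204.2$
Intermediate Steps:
$O{\left(a,I \right)} = -288 + I$
$\frac{170^{2}}{O{\left(2 \left(-4 + 5\right),312 \right)}} = \frac{170^{2}}{-288 + 312} = \frac{28900}{24} = 28900 \cdot \frac{1}{24} = \frac{7225}{6}$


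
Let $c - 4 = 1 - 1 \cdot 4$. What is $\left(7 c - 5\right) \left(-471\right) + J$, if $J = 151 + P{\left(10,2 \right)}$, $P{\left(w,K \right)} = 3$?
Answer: $-788$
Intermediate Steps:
$J = 154$ ($J = 151 + 3 = 154$)
$c = 1$ ($c = 4 + \left(1 - 1 \cdot 4\right) = 4 + \left(1 - 4\right) = 4 - 3 = 1$)
$\left(7 c - 5\right) \left(-471\right) + J = \left(7 \cdot 1 - 5\right) \left(-471\right) + 154 = \left(7 - 5\right) \left(-471\right) + 154 = 2 \left(-471\right) + 154 = -942 + 154 = -788$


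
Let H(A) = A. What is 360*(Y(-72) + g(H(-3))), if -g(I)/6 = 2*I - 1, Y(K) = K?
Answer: -10800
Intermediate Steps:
g(I) = 6 - 12*I (g(I) = -6*(2*I - 1) = -6*(-1 + 2*I) = 6 - 12*I)
360*(Y(-72) + g(H(-3))) = 360*(-72 + (6 - 12*(-3))) = 360*(-72 + (6 + 36)) = 360*(-72 + 42) = 360*(-30) = -10800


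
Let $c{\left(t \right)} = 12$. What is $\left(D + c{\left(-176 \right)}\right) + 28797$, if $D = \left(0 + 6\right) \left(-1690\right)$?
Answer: $18669$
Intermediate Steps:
$D = -10140$ ($D = 6 \left(-1690\right) = -10140$)
$\left(D + c{\left(-176 \right)}\right) + 28797 = \left(-10140 + 12\right) + 28797 = -10128 + 28797 = 18669$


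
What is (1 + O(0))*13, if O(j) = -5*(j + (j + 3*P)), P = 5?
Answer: -962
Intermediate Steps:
O(j) = -75 - 10*j (O(j) = -5*(j + (j + 3*5)) = -5*(j + (j + 15)) = -5*(j + (15 + j)) = -5*(15 + 2*j) = -75 - 10*j)
(1 + O(0))*13 = (1 + (-75 - 10*0))*13 = (1 + (-75 + 0))*13 = (1 - 75)*13 = -74*13 = -962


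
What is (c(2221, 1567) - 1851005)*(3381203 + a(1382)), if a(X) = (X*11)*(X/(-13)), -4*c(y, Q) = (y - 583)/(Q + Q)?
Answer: -20479023172768425/6268 ≈ -3.2672e+12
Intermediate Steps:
c(y, Q) = -(-583 + y)/(8*Q) (c(y, Q) = -(y - 583)/(4*(Q + Q)) = -(-583 + y)/(4*(2*Q)) = -(-583 + y)*1/(2*Q)/4 = -(-583 + y)/(8*Q))
a(X) = -11*X²/13 (a(X) = (11*X)*(X*(-1/13)) = (11*X)*(-X/13) = -11*X²/13)
(c(2221, 1567) - 1851005)*(3381203 + a(1382)) = ((⅛)*(583 - 1*2221)/1567 - 1851005)*(3381203 - 11/13*1382²) = ((⅛)*(1/1567)*(583 - 2221) - 1851005)*(3381203 - 11/13*1909924) = ((⅛)*(1/1567)*(-1638) - 1851005)*(3381203 - 21009164/13) = (-819/6268 - 1851005)*(22946475/13) = -11602100159/6268*22946475/13 = -20479023172768425/6268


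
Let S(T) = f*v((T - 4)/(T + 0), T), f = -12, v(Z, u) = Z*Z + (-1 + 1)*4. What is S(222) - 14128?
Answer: -58071220/4107 ≈ -14140.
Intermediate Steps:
v(Z, u) = Z**2 (v(Z, u) = Z**2 + 0*4 = Z**2 + 0 = Z**2)
S(T) = -12*(-4 + T)**2/T**2 (S(T) = -12*(T - 4)**2/(T + 0)**2 = -12*(-4 + T)**2/T**2)
S(222) - 14128 = -12*(-4 + 222)**2/222**2 - 14128 = -12*1/49284*218**2 - 14128 = -12*1/49284*47524 - 14128 = -47524/4107 - 14128 = -58071220/4107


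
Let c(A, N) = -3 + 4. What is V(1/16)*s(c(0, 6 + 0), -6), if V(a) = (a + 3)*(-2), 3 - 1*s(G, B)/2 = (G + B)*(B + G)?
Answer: 539/2 ≈ 269.50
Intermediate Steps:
c(A, N) = 1
s(G, B) = 6 - 2*(B + G)² (s(G, B) = 6 - 2*(G + B)*(B + G) = 6 - 2*(B + G)*(B + G) = 6 - 2*(B + G)²)
V(a) = -6 - 2*a (V(a) = (3 + a)*(-2) = -6 - 2*a)
V(1/16)*s(c(0, 6 + 0), -6) = (-6 - 2/16)*(6 - 2*(-6 + 1)²) = (-6 - 2*1/16)*(6 - 2*(-5)²) = (-6 - ⅛)*(6 - 2*25) = -49*(6 - 50)/8 = -49/8*(-44) = 539/2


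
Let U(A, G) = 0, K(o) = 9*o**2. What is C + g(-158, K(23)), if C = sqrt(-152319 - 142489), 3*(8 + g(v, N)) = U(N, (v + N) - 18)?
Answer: -8 + 2*I*sqrt(73702) ≈ -8.0 + 542.96*I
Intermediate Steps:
g(v, N) = -8 (g(v, N) = -8 + (1/3)*0 = -8 + 0 = -8)
C = 2*I*sqrt(73702) (C = sqrt(-294808) = 2*I*sqrt(73702) ≈ 542.96*I)
C + g(-158, K(23)) = 2*I*sqrt(73702) - 8 = -8 + 2*I*sqrt(73702)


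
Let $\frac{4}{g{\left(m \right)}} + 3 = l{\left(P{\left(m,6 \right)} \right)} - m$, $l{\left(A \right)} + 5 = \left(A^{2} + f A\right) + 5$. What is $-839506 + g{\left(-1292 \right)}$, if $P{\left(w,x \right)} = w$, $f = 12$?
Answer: $- \frac{1389423565790}{1655049} \approx -8.3951 \cdot 10^{5}$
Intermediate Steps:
$l{\left(A \right)} = A^{2} + 12 A$ ($l{\left(A \right)} = -5 + \left(\left(A^{2} + 12 A\right) + 5\right) = -5 + \left(5 + A^{2} + 12 A\right) = A^{2} + 12 A$)
$g{\left(m \right)} = \frac{4}{-3 - m + m \left(12 + m\right)}$ ($g{\left(m \right)} = \frac{4}{-3 + \left(m \left(12 + m\right) - m\right)} = \frac{4}{-3 + \left(- m + m \left(12 + m\right)\right)} = \frac{4}{-3 - m + m \left(12 + m\right)}$)
$-839506 + g{\left(-1292 \right)} = -839506 + \frac{4}{-3 + \left(-1292\right)^{2} + 11 \left(-1292\right)} = -839506 + \frac{4}{-3 + 1669264 - 14212} = -839506 + \frac{4}{1655049} = - \frac{1389423565790}{1655049}$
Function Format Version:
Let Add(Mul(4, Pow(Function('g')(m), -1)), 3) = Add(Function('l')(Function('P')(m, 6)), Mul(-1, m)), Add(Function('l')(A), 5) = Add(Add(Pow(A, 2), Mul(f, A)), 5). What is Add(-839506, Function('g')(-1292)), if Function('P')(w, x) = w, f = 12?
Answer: Rational(-1389423565790, 1655049) ≈ -8.3951e+5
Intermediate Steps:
Function('l')(A) = Add(Pow(A, 2), Mul(12, A)) (Function('l')(A) = Add(-5, Add(Add(Pow(A, 2), Mul(12, A)), 5)) = Add(-5, Add(5, Pow(A, 2), Mul(12, A))) = Add(Pow(A, 2), Mul(12, A)))
Function('g')(m) = Mul(4, Pow(Add(-3, Mul(-1, m), Mul(m, Add(12, m))), -1)) (Function('g')(m) = Mul(4, Pow(Add(-3, Add(Mul(m, Add(12, m)), Mul(-1, m))), -1)) = Mul(4, Pow(Add(-3, Add(Mul(-1, m), Mul(m, Add(12, m)))), -1)) = Mul(4, Pow(Add(-3, Mul(-1, m), Mul(m, Add(12, m))), -1)))
Add(-839506, Function('g')(-1292)) = Add(-839506, Mul(4, Pow(Add(-3, Pow(-1292, 2), Mul(11, -1292)), -1))) = Add(-839506, Mul(4, Pow(Add(-3, 1669264, -14212), -1))) = Add(-839506, Mul(4, Pow(1655049, -1))) = Add(-839506, Mul(4, Rational(1, 1655049))) = Add(-839506, Rational(4, 1655049)) = Rational(-1389423565790, 1655049)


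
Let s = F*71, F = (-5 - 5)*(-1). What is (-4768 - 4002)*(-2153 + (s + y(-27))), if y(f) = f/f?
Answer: 12646340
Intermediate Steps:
F = 10 (F = -10*(-1) = 10)
y(f) = 1
s = 710 (s = 10*71 = 710)
(-4768 - 4002)*(-2153 + (s + y(-27))) = (-4768 - 4002)*(-2153 + (710 + 1)) = -8770*(-2153 + 711) = -8770*(-1442) = 12646340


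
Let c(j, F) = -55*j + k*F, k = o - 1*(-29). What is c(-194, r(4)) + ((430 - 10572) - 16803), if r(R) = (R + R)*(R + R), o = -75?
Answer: -19219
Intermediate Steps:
k = -46 (k = -75 - 1*(-29) = -75 + 29 = -46)
r(R) = 4*R**2 (r(R) = (2*R)*(2*R) = 4*R**2)
c(j, F) = -55*j - 46*F
c(-194, r(4)) + ((430 - 10572) - 16803) = (-55*(-194) - 184*4**2) + ((430 - 10572) - 16803) = (10670 - 184*16) + (-10142 - 16803) = (10670 - 46*64) - 26945 = (10670 - 2944) - 26945 = 7726 - 26945 = -19219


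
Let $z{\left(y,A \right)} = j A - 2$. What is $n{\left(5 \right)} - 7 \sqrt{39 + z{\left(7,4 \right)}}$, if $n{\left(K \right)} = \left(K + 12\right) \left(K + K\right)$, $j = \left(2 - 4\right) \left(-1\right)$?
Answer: $170 - 21 \sqrt{5} \approx 123.04$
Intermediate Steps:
$j = 2$ ($j = \left(-2\right) \left(-1\right) = 2$)
$z{\left(y,A \right)} = -2 + 2 A$ ($z{\left(y,A \right)} = 2 A - 2 = -2 + 2 A$)
$n{\left(K \right)} = 2 K \left(12 + K\right)$ ($n{\left(K \right)} = \left(12 + K\right) 2 K = 2 K \left(12 + K\right)$)
$n{\left(5 \right)} - 7 \sqrt{39 + z{\left(7,4 \right)}} = 2 \cdot 5 \left(12 + 5\right) - 7 \sqrt{39 + \left(-2 + 2 \cdot 4\right)} = 2 \cdot 5 \cdot 17 - 7 \sqrt{39 + \left(-2 + 8\right)} = 170 - 7 \sqrt{39 + 6} = 170 - 7 \sqrt{45} = 170 - 7 \cdot 3 \sqrt{5} = 170 - 21 \sqrt{5}$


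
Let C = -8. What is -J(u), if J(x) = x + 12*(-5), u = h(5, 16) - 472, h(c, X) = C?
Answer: 540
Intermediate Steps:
h(c, X) = -8
u = -480 (u = -8 - 472 = -480)
J(x) = -60 + x (J(x) = x - 60 = -60 + x)
-J(u) = -(-60 - 480) = -1*(-540) = 540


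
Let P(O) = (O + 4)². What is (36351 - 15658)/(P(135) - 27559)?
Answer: -20693/8238 ≈ -2.5119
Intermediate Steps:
P(O) = (4 + O)²
(36351 - 15658)/(P(135) - 27559) = (36351 - 15658)/((4 + 135)² - 27559) = 20693/(139² - 27559) = 20693/(19321 - 27559) = 20693/(-8238) = 20693*(-1/8238) = -20693/8238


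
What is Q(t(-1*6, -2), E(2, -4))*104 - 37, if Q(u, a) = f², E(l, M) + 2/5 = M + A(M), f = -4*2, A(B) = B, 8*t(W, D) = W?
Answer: 6619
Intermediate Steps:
t(W, D) = W/8
f = -8
E(l, M) = -⅖ + 2*M (E(l, M) = -⅖ + (M + M) = -⅖ + 2*M)
Q(u, a) = 64 (Q(u, a) = (-8)² = 64)
Q(t(-1*6, -2), E(2, -4))*104 - 37 = 64*104 - 37 = 6656 - 37 = 6619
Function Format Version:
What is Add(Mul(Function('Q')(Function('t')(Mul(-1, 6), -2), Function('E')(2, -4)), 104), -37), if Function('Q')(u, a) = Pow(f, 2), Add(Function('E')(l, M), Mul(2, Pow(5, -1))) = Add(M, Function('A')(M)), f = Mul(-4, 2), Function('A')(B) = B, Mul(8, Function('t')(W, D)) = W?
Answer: 6619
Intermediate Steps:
Function('t')(W, D) = Mul(Rational(1, 8), W)
f = -8
Function('E')(l, M) = Add(Rational(-2, 5), Mul(2, M)) (Function('E')(l, M) = Add(Rational(-2, 5), Add(M, M)) = Add(Rational(-2, 5), Mul(2, M)))
Function('Q')(u, a) = 64 (Function('Q')(u, a) = Pow(-8, 2) = 64)
Add(Mul(Function('Q')(Function('t')(Mul(-1, 6), -2), Function('E')(2, -4)), 104), -37) = Add(Mul(64, 104), -37) = Add(6656, -37) = 6619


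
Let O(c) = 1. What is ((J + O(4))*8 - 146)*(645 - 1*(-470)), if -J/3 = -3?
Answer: -73590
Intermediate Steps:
J = 9 (J = -3*(-3) = 9)
((J + O(4))*8 - 146)*(645 - 1*(-470)) = ((9 + 1)*8 - 146)*(645 - 1*(-470)) = (10*8 - 146)*(645 + 470) = (80 - 146)*1115 = -66*1115 = -73590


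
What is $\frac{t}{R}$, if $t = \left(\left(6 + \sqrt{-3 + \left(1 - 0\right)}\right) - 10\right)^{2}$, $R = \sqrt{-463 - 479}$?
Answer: $- \frac{8 \sqrt{471}}{471} - \frac{7 i \sqrt{942}}{471} \approx -0.36862 - 0.45614 i$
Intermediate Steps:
$R = i \sqrt{942}$ ($R = \sqrt{-942} = i \sqrt{942} \approx 30.692 i$)
$t = \left(-4 + i \sqrt{2}\right)^{2}$ ($t = \left(\left(6 + \sqrt{-3 + \left(1 + 0\right)}\right) - 10\right)^{2} = \left(\left(6 + \sqrt{-3 + 1}\right) - 10\right)^{2} = \left(\left(6 + \sqrt{-2}\right) - 10\right)^{2} = \left(\left(6 + i \sqrt{2}\right) - 10\right)^{2} = \left(-4 + i \sqrt{2}\right)^{2} \approx 14.0 - 11.314 i$)
$\frac{t}{R} = \frac{\left(4 - i \sqrt{2}\right)^{2}}{i \sqrt{942}} = \left(4 - i \sqrt{2}\right)^{2} \left(- \frac{i \sqrt{942}}{942}\right) = - \frac{i \sqrt{942} \left(4 - i \sqrt{2}\right)^{2}}{942}$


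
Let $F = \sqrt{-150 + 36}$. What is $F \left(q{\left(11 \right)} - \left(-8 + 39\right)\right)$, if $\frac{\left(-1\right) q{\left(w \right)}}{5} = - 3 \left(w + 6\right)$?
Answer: $224 i \sqrt{114} \approx 2391.7 i$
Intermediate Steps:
$q{\left(w \right)} = 90 + 15 w$ ($q{\left(w \right)} = - 5 \left(- 3 \left(w + 6\right)\right) = - 5 \left(- 3 \left(6 + w\right)\right) = - 5 \left(-18 - 3 w\right) = 90 + 15 w$)
$F = i \sqrt{114}$ ($F = \sqrt{-114} = i \sqrt{114} \approx 10.677 i$)
$F \left(q{\left(11 \right)} - \left(-8 + 39\right)\right) = i \sqrt{114} \left(\left(90 + 15 \cdot 11\right) - \left(-8 + 39\right)\right) = i \sqrt{114} \left(\left(90 + 165\right) - 31\right) = i \sqrt{114} \left(255 - 31\right) = i \sqrt{114} \cdot 224 = 224 i \sqrt{114}$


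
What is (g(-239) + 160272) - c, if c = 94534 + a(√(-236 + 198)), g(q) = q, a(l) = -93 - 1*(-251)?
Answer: 65341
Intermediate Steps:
a(l) = 158 (a(l) = -93 + 251 = 158)
c = 94692 (c = 94534 + 158 = 94692)
(g(-239) + 160272) - c = (-239 + 160272) - 1*94692 = 160033 - 94692 = 65341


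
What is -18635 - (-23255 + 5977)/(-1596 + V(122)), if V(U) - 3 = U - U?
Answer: -29702833/1593 ≈ -18646.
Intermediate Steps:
V(U) = 3 (V(U) = 3 + (U - U) = 3 + 0 = 3)
-18635 - (-23255 + 5977)/(-1596 + V(122)) = -18635 - (-23255 + 5977)/(-1596 + 3) = -18635 - (-17278)/(-1593) = -18635 - (-17278)*(-1)/1593 = -18635 - 1*17278/1593 = -18635 - 17278/1593 = -29702833/1593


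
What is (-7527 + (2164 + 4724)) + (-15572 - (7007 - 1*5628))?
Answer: -17590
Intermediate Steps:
(-7527 + (2164 + 4724)) + (-15572 - (7007 - 1*5628)) = (-7527 + 6888) + (-15572 - (7007 - 5628)) = -639 + (-15572 - 1*1379) = -639 + (-15572 - 1379) = -639 - 16951 = -17590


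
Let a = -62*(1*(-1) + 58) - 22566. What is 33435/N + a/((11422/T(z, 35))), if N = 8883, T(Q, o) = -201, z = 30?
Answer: 2610166715/5636757 ≈ 463.06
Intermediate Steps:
a = -26100 (a = -62*(-1 + 58) - 22566 = -62*57 - 22566 = -3534 - 22566 = -26100)
33435/N + a/((11422/T(z, 35))) = 33435/8883 - 26100/(11422/(-201)) = 33435*(1/8883) - 26100/(11422*(-1/201)) = 3715/987 - 26100/(-11422/201) = 3715/987 - 26100*(-201/11422) = 3715/987 + 2623050/5711 = 2610166715/5636757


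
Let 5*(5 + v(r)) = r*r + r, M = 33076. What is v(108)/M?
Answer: 11747/165380 ≈ 0.071030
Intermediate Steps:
v(r) = -5 + r/5 + r²/5 (v(r) = -5 + (r*r + r)/5 = -5 + (r² + r)/5 = -5 + (r + r²)/5 = -5 + (r/5 + r²/5) = -5 + r/5 + r²/5)
v(108)/M = (-5 + (⅕)*108 + (⅕)*108²)/33076 = (-5 + 108/5 + (⅕)*11664)*(1/33076) = (-5 + 108/5 + 11664/5)*(1/33076) = (11747/5)*(1/33076) = 11747/165380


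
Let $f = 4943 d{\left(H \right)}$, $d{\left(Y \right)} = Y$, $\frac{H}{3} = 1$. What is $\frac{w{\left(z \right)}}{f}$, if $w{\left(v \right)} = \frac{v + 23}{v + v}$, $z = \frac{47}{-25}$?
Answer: $- \frac{88}{232321} \approx -0.00037879$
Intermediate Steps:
$H = 3$ ($H = 3 \cdot 1 = 3$)
$z = - \frac{47}{25}$ ($z = 47 \left(- \frac{1}{25}\right) = - \frac{47}{25} \approx -1.88$)
$w{\left(v \right)} = \frac{23 + v}{2 v}$
$f = 14829$ ($f = 4943 \cdot 3 = 14829$)
$\frac{w{\left(z \right)}}{f} = \frac{\frac{1}{2} \frac{1}{- \frac{47}{25}} \left(23 - \frac{47}{25}\right)}{14829} = \frac{1}{2} \left(- \frac{25}{47}\right) \frac{528}{25} \cdot \frac{1}{14829} = \left(- \frac{264}{47}\right) \frac{1}{14829} = - \frac{88}{232321}$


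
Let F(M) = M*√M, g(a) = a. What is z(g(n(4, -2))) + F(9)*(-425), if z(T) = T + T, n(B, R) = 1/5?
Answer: -57373/5 ≈ -11475.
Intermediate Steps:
n(B, R) = ⅕
F(M) = M^(3/2)
z(T) = 2*T
z(g(n(4, -2))) + F(9)*(-425) = 2*(⅕) + 9^(3/2)*(-425) = ⅖ + 27*(-425) = ⅖ - 11475 = -57373/5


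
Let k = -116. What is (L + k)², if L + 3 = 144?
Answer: 625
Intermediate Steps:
L = 141 (L = -3 + 144 = 141)
(L + k)² = (141 - 116)² = 25² = 625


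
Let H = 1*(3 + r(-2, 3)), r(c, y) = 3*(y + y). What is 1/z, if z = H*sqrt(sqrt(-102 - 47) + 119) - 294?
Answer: -1/(294 - 21*sqrt(119 + I*sqrt(149))) ≈ -0.014982 - 0.0027206*I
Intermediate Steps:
r(c, y) = 6*y (r(c, y) = 3*(2*y) = 6*y)
H = 21 (H = 1*(3 + 6*3) = 1*(3 + 18) = 1*21 = 21)
z = -294 + 21*sqrt(119 + I*sqrt(149)) (z = 21*sqrt(sqrt(-102 - 47) + 119) - 294 = 21*sqrt(sqrt(-149) + 119) - 294 = 21*sqrt(I*sqrt(149) + 119) - 294 = 21*sqrt(119 + I*sqrt(149)) - 294 = -294 + 21*sqrt(119 + I*sqrt(149)) ≈ -64.617 + 11.734*I)
1/z = 1/(-294 + 21*sqrt(119 + I*sqrt(149)))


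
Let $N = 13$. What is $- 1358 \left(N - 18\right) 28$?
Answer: $190120$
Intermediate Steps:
$- 1358 \left(N - 18\right) 28 = - 1358 \left(13 - 18\right) 28 = - 1358 \left(\left(-5\right) 28\right) = \left(-1358\right) \left(-140\right) = 190120$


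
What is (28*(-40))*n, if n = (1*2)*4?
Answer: -8960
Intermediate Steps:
n = 8 (n = 2*4 = 8)
(28*(-40))*n = (28*(-40))*8 = -1120*8 = -8960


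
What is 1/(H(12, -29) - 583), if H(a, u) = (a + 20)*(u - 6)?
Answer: -1/1703 ≈ -0.00058720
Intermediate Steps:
H(a, u) = (-6 + u)*(20 + a) (H(a, u) = (20 + a)*(-6 + u) = (-6 + u)*(20 + a))
1/(H(12, -29) - 583) = 1/((-120 - 6*12 + 20*(-29) + 12*(-29)) - 583) = 1/((-120 - 72 - 580 - 348) - 583) = 1/(-1120 - 583) = 1/(-1703) = -1/1703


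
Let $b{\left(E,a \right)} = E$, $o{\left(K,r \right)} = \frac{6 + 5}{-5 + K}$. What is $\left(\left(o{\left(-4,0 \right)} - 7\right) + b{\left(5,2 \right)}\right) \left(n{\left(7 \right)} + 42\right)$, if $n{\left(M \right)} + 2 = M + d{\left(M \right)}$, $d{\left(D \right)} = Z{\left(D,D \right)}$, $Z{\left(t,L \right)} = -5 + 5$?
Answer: $- \frac{1363}{9} \approx -151.44$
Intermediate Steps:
$Z{\left(t,L \right)} = 0$
$o{\left(K,r \right)} = \frac{11}{-5 + K}$
$d{\left(D \right)} = 0$
$n{\left(M \right)} = -2 + M$ ($n{\left(M \right)} = -2 + \left(M + 0\right) = -2 + M$)
$\left(\left(o{\left(-4,0 \right)} - 7\right) + b{\left(5,2 \right)}\right) \left(n{\left(7 \right)} + 42\right) = \left(\left(\frac{11}{-5 - 4} - 7\right) + 5\right) \left(\left(-2 + 7\right) + 42\right) = \left(\left(\frac{11}{-9} - 7\right) + 5\right) \left(5 + 42\right) = \left(\left(11 \left(- \frac{1}{9}\right) - 7\right) + 5\right) 47 = \left(\left(- \frac{11}{9} - 7\right) + 5\right) 47 = \left(- \frac{74}{9} + 5\right) 47 = \left(- \frac{29}{9}\right) 47 = - \frac{1363}{9}$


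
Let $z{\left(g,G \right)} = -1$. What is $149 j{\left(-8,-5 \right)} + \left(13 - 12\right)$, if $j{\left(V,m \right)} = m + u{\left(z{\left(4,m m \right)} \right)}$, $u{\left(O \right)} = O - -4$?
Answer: $-297$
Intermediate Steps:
$u{\left(O \right)} = 4 + O$ ($u{\left(O \right)} = O + 4 = 4 + O$)
$j{\left(V,m \right)} = 3 + m$ ($j{\left(V,m \right)} = m + \left(4 - 1\right) = m + 3 = 3 + m$)
$149 j{\left(-8,-5 \right)} + \left(13 - 12\right) = 149 \left(3 - 5\right) + \left(13 - 12\right) = 149 \left(-2\right) + 1 = -298 + 1 = -297$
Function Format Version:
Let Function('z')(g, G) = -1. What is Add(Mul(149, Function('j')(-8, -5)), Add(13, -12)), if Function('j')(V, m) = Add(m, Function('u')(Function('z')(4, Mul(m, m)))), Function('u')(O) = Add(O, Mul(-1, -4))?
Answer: -297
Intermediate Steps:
Function('u')(O) = Add(4, O) (Function('u')(O) = Add(O, 4) = Add(4, O))
Function('j')(V, m) = Add(3, m) (Function('j')(V, m) = Add(m, Add(4, -1)) = Add(m, 3) = Add(3, m))
Add(Mul(149, Function('j')(-8, -5)), Add(13, -12)) = Add(Mul(149, Add(3, -5)), Add(13, -12)) = Add(Mul(149, -2), 1) = Add(-298, 1) = -297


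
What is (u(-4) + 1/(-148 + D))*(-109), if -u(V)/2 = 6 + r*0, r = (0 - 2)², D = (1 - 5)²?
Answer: 172765/132 ≈ 1308.8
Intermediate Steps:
D = 16 (D = (-4)² = 16)
r = 4 (r = (-2)² = 4)
u(V) = -12 (u(V) = -2*(6 + 4*0) = -2*(6 + 0) = -2*6 = -12)
(u(-4) + 1/(-148 + D))*(-109) = (-12 + 1/(-148 + 16))*(-109) = (-12 + 1/(-132))*(-109) = (-12 - 1/132)*(-109) = -1585/132*(-109) = 172765/132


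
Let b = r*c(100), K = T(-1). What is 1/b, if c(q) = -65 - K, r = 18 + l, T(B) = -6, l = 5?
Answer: -1/1357 ≈ -0.00073692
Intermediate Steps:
K = -6
r = 23 (r = 18 + 5 = 23)
c(q) = -59 (c(q) = -65 - 1*(-6) = -65 + 6 = -59)
b = -1357 (b = 23*(-59) = -1357)
1/b = 1/(-1357) = -1/1357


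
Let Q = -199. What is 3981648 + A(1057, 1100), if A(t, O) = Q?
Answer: 3981449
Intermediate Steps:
A(t, O) = -199
3981648 + A(1057, 1100) = 3981648 - 199 = 3981449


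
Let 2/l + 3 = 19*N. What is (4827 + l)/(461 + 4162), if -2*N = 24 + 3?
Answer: 2505209/2399337 ≈ 1.0441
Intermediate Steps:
N = -27/2 (N = -(24 + 3)/2 = -½*27 = -27/2 ≈ -13.500)
l = -4/519 (l = 2/(-3 + 19*(-27/2)) = 2/(-3 - 513/2) = 2/(-519/2) = 2*(-2/519) = -4/519 ≈ -0.0077071)
(4827 + l)/(461 + 4162) = (4827 - 4/519)/(461 + 4162) = (2505209/519)/4623 = (2505209/519)*(1/4623) = 2505209/2399337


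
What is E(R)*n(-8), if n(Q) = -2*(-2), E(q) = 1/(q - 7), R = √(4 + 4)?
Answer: -28/41 - 8*√2/41 ≈ -0.95887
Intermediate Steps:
R = 2*√2 (R = √8 = 2*√2 ≈ 2.8284)
E(q) = 1/(-7 + q)
n(Q) = 4
E(R)*n(-8) = 4/(-7 + 2*√2)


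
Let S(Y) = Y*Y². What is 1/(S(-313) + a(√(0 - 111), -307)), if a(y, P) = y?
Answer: -30664297/940299110504320 - I*√111/940299110504320 ≈ -3.2611e-8 - 1.1205e-14*I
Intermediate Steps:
S(Y) = Y³
1/(S(-313) + a(√(0 - 111), -307)) = 1/((-313)³ + √(0 - 111)) = 1/(-30664297 + √(-111)) = 1/(-30664297 + I*√111)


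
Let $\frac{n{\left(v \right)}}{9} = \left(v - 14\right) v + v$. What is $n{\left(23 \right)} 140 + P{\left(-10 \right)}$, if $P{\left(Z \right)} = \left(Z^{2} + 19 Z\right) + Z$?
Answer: $289700$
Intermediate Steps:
$P{\left(Z \right)} = Z^{2} + 20 Z$
$n{\left(v \right)} = 9 v + 9 v \left(-14 + v\right)$ ($n{\left(v \right)} = 9 \left(\left(v - 14\right) v + v\right) = 9 \left(\left(-14 + v\right) v + v\right) = 9 \left(v \left(-14 + v\right) + v\right) = 9 \left(v + v \left(-14 + v\right)\right) = 9 v + 9 v \left(-14 + v\right)$)
$n{\left(23 \right)} 140 + P{\left(-10 \right)} = 9 \cdot 23 \left(-13 + 23\right) 140 - 10 \left(20 - 10\right) = 9 \cdot 23 \cdot 10 \cdot 140 - 100 = 2070 \cdot 140 - 100 = 289800 - 100 = 289700$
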